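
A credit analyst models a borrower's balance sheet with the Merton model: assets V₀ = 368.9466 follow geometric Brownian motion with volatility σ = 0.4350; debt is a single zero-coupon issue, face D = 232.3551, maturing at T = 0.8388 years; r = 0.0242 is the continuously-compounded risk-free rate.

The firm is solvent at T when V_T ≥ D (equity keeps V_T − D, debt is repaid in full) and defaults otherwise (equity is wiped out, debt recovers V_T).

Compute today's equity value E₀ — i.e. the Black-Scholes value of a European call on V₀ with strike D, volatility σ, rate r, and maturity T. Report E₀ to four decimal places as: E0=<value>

d₁ = [ln(V₀/D) + (r + σ²/2)T] / (σ√T)
   = [ln(368.9466/232.3551) + (0.0242 + 0.5·0.4350²)·0.8388] / (0.4350·√0.8388)
   = [0.462385 + 0.099660] / 0.398399 = 1.410758
d₂ = d₁ − σ√T = 1.410758 − 0.398399 = 1.012359
N(d₁) = 0.920842,  N(d₂) = 0.844317,  e^(−rT) = 0.979906
E₀ = V₀·N(d₁) − D·e^(−rT)·N(d₂)
   = 368.9466·0.920842 − 232.3551·0.979906·0.844317 = 147.502360

E0=147.5024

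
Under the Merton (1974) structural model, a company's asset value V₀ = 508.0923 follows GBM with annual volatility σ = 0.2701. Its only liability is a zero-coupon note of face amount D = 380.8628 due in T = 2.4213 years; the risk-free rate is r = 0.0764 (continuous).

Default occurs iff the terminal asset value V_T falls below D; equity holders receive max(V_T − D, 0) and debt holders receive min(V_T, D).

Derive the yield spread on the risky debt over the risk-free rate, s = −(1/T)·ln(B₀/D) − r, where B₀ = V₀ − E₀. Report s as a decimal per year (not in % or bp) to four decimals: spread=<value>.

d₁ = [ln(V₀/D) + (r + σ²/2)T] / (σ√T)
   = [ln(508.0923/380.8628) + (0.0764 + 0.5·0.2701²)·2.4213] / (0.2701·√2.4213)
   = [0.288224 + 0.273309] / 0.420290 = 1.336061
d₂ = d₁ − σ√T = 1.336061 − 0.420290 = 0.915772
N(d₁) = 0.909235,  N(d₂) = 0.820107,  e^(−rT) = 0.831115
E₀ = V₀·N(d₁) − D·e^(−rT)·N(d₂)
   = 508.0923·0.909235 − 380.8628·0.831115·0.820107 = 202.378359
B₀ = V₀ − E₀ = 508.0923 − 202.378359 = 305.713941
spread = −(1/T)·ln(B₀/D) − r = −(1/2.4213)·ln(305.713941/380.8628) − 0.0764 = 0.01437329

spread=0.0144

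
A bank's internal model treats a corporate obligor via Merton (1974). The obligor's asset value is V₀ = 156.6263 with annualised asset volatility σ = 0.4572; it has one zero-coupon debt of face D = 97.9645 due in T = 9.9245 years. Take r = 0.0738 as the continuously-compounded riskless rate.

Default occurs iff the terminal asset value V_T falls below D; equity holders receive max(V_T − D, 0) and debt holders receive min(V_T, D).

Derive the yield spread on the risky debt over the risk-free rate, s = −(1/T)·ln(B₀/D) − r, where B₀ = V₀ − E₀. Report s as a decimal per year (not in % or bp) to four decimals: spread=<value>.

d₁ = [ln(V₀/D) + (r + σ²/2)T] / (σ√T)
   = [ln(156.6263/97.9645) + (0.0738 + 0.5·0.4572²)·9.9245] / (0.4572·√9.9245)
   = [0.469258 + 1.769696] / 1.440325 = 1.554478
d₂ = d₁ − σ√T = 1.554478 − 1.440325 = 0.114153
N(d₁) = 0.939965,  N(d₂) = 0.545442,  e^(−rT) = 0.480740
E₀ = V₀·N(d₁) − D·e^(−rT)·N(d₂)
   = 156.6263·0.939965 − 97.9645·0.480740·0.545442 = 121.535366
B₀ = V₀ − E₀ = 156.6263 − 121.535366 = 35.090934
spread = −(1/T)·ln(B₀/D) − r = −(1/9.9245)·ln(35.090934/97.9645) − 0.0738 = 0.02964726

spread=0.0296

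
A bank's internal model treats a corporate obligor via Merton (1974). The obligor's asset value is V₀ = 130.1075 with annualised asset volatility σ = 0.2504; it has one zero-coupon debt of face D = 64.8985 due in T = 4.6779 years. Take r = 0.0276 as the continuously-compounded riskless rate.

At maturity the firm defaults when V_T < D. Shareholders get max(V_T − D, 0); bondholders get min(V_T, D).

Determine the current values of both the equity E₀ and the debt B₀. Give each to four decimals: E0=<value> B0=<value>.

d₁ = [ln(V₀/D) + (r + σ²/2)T] / (σ√T)
   = [ln(130.1075/64.8985) + (0.0276 + 0.5·0.2504²)·4.6779] / (0.2504·√4.6779)
   = [0.695537 + 0.275763] / 0.541576 = 1.793466
d₂ = d₁ − σ√T = 1.793466 − 0.541576 = 1.251890
N(d₁) = 0.963551,  N(d₂) = 0.894695,  e^(−rT) = 0.878877
E₀ = V₀·N(d₁) − D·e^(−rT)·N(d₂)
   = 130.1075·0.963551 − 64.8985·0.878877·0.894695 = 74.333738
B₀ = V₀ − E₀ = 130.1075 − 74.333738 = 55.773762

E0=74.3337 B0=55.7738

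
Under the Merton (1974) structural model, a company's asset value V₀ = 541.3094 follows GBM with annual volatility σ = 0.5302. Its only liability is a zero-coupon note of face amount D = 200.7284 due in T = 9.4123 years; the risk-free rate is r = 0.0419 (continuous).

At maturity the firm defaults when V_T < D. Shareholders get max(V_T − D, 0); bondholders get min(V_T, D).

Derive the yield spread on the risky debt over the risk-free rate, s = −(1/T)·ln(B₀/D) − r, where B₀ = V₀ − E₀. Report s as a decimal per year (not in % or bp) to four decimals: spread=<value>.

d₁ = [ln(V₀/D) + (r + σ²/2)T] / (σ√T)
   = [ln(541.3094/200.7284) + (0.0419 + 0.5·0.5302²)·9.4123] / (0.5302·√9.4123)
   = [0.992038 + 1.717331] / 1.626626 = 1.665638
d₂ = d₁ − σ√T = 1.665638 − 1.626626 = 0.039012
N(d₁) = 0.952107,  N(d₂) = 0.515560,  e^(−rT) = 0.674101
E₀ = V₀·N(d₁) − D·e^(−rT)·N(d₂)
   = 541.3094·0.952107 − 200.7284·0.674101·0.515560 = 445.623581
B₀ = V₀ − E₀ = 541.3094 − 445.623581 = 95.685819
spread = −(1/T)·ln(B₀/D) − r = −(1/9.4123)·ln(95.685819/200.7284) − 0.0419 = 0.03681430

spread=0.0368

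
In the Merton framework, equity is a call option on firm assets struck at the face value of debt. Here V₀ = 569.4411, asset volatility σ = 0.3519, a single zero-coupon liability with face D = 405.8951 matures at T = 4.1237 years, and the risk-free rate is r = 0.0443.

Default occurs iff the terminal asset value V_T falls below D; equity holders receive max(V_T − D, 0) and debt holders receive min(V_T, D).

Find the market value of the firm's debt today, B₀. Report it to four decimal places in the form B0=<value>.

B0=297.0370

d₁ = [ln(V₀/D) + (r + σ²/2)T] / (σ√T)
   = [ln(569.4411/405.8951) + (0.0443 + 0.5·0.3519²)·4.1237] / (0.3519·√4.1237)
   = [0.338561 + 0.438006] / 0.714600 = 1.086716
d₂ = d₁ − σ√T = 1.086716 − 0.714600 = 0.372116
N(d₁) = 0.861419,  N(d₂) = 0.645097,  e^(−rT) = 0.833035
E₀ = V₀·N(d₁) − D·e^(−rT)·N(d₂)
   = 569.4411·0.861419 − 405.8951·0.833035·0.645097 = 272.404077
B₀ = V₀ − E₀ = 569.4411 − 272.404077 = 297.037023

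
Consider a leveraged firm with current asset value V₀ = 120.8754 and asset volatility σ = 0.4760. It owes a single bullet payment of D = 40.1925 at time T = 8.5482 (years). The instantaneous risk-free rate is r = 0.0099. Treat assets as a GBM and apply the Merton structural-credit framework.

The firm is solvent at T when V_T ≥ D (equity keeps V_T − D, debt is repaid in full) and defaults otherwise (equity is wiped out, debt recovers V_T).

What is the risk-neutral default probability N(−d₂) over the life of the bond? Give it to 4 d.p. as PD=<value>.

PD=0.4380

d₁ = [ln(V₀/D) + (r + σ²/2)T] / (σ√T)
   = [ln(120.8754/40.1925) + (0.0099 + 0.5·0.4760²)·8.5482] / (0.4760·√8.5482)
   = [1.101080 + 1.053036] / 1.391696 = 1.547835
d₂ = d₁ − σ√T = 1.547835 − 1.391696 = 0.156139
risk-neutral PD = N(−d₂) = N(-0.156139) = 0.437962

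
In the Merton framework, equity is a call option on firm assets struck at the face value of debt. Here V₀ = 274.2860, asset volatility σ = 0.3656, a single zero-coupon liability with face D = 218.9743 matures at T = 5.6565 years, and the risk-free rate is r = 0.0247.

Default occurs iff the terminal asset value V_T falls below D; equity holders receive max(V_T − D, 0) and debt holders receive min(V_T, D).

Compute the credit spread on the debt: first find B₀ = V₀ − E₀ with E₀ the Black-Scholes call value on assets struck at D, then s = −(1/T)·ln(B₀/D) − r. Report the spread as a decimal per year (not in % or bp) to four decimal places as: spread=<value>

d₁ = [ln(V₀/D) + (r + σ²/2)T] / (σ√T)
   = [ln(274.2860/218.9743) + (0.0247 + 0.5·0.3656²)·5.6565] / (0.3656·√5.6565)
   = [0.225217 + 0.517749] / 0.869521 = 0.854454
d₂ = d₁ − σ√T = 0.854454 − 0.869521 = -0.015067
N(d₁) = 0.803573,  N(d₂) = 0.493989,  e^(−rT) = 0.869606
E₀ = V₀·N(d₁) − D·e^(−rT)·N(d₂)
   = 274.2860·0.803573 − 218.9743·0.869606·0.493989 = 126.342814
B₀ = V₀ − E₀ = 274.2860 − 126.342814 = 147.943186
spread = −(1/T)·ln(B₀/D) − r = −(1/5.6565)·ln(147.943186/218.9743) − 0.0247 = 0.04462309

spread=0.0446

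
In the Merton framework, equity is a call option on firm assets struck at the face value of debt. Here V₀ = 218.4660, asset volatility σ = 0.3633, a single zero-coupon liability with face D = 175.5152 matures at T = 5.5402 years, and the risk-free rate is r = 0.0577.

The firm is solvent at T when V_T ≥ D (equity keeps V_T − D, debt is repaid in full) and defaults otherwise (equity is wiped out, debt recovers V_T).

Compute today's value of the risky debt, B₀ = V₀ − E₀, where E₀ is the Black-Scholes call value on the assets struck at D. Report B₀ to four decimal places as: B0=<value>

d₁ = [ln(V₀/D) + (r + σ²/2)T] / (σ√T)
   = [ln(218.4660/175.5152) + (0.0577 + 0.5·0.3633²)·5.5402] / (0.3633·√5.5402)
   = [0.218905 + 0.685286] / 0.855122 = 1.057383
d₂ = d₁ − σ√T = 1.057383 − 0.855122 = 0.202260
N(d₁) = 0.854831,  N(d₂) = 0.580143,  e^(−rT) = 0.726389
E₀ = V₀·N(d₁) − D·e^(−rT)·N(d₂)
   = 218.4660·0.854831 − 175.5152·0.726389·0.580143 = 112.787782
B₀ = V₀ − E₀ = 218.4660 − 112.787782 = 105.678218

B0=105.6782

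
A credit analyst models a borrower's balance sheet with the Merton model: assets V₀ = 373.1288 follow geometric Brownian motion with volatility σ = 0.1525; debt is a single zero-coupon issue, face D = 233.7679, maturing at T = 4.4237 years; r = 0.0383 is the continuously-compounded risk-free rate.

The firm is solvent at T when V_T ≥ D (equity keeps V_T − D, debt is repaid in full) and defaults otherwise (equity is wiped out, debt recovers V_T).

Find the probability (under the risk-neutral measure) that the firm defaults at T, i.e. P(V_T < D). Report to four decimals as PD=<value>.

d₁ = [ln(V₀/D) + (r + σ²/2)T] / (σ√T)
   = [ln(373.1288/233.7679) + (0.0383 + 0.5·0.1525²)·4.4237] / (0.1525·√4.4237)
   = [0.467595 + 0.220867] / 0.320747 = 2.146433
d₂ = d₁ − σ√T = 2.146433 − 0.320747 = 1.825686
risk-neutral PD = N(−d₂) = N(-1.825686) = 0.033949

PD=0.0339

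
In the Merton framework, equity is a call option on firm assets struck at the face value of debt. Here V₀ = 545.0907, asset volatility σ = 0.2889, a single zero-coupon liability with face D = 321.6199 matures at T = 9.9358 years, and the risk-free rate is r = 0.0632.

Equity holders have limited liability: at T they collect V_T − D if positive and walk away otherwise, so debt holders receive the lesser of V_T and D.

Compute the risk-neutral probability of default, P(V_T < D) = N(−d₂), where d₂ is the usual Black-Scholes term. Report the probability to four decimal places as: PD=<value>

PD=0.2079

d₁ = [ln(V₀/D) + (r + σ²/2)T] / (σ√T)
   = [ln(545.0907/321.6199) + (0.0632 + 0.5·0.2889²)·9.9358] / (0.2889·√9.9358)
   = [0.527582 + 1.042579] / 0.910645 = 1.724230
d₂ = d₁ − σ√T = 1.724230 − 0.910645 = 0.813586
risk-neutral PD = N(−d₂) = N(-0.813586) = 0.207941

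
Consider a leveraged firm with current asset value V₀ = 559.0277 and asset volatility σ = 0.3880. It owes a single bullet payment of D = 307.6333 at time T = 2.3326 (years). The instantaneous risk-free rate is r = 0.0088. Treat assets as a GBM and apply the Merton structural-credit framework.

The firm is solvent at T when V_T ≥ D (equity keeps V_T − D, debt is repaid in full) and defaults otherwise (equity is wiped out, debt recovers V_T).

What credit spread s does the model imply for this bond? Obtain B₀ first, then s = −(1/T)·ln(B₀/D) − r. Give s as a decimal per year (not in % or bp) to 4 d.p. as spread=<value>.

spread=0.0266

d₁ = [ln(V₀/D) + (r + σ²/2)T] / (σ√T)
   = [ln(559.0277/307.6333) + (0.0088 + 0.5·0.3880²)·2.3326] / (0.3880·√2.3326)
   = [0.597291 + 0.196106] / 0.592587 = 1.338871
d₂ = d₁ − σ√T = 1.338871 − 0.592587 = 0.746284
N(d₁) = 0.909694,  N(d₂) = 0.772252,  e^(−rT) = 0.979682
E₀ = V₀·N(d₁) − D·e^(−rT)·N(d₂)
   = 559.0277·0.909694 − 307.6333·0.979682·0.772252 = 275.800344
B₀ = V₀ − E₀ = 559.0277 − 275.800344 = 283.227356
spread = −(1/T)·ln(B₀/D) − r = −(1/2.3326)·ln(283.227356/307.6333) − 0.0088 = 0.02663622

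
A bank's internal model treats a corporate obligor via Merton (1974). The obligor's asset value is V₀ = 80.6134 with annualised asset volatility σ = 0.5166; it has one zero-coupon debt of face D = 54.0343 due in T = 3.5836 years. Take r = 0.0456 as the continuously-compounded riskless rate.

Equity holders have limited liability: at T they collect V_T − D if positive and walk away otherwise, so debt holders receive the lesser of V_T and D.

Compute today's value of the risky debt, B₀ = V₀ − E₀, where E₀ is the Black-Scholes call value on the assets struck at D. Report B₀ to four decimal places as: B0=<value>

d₁ = [ln(V₀/D) + (r + σ²/2)T] / (σ√T)
   = [ln(80.6134/54.0343) + (0.0456 + 0.5·0.5166²)·3.5836] / (0.5166·√3.5836)
   = [0.400046 + 0.641600] / 0.977944 = 1.065138
d₂ = d₁ − σ√T = 1.065138 − 0.977944 = 0.087193
N(d₁) = 0.856593,  N(d₂) = 0.534741,  e^(−rT) = 0.849241
E₀ = V₀·N(d₁) − D·e^(−rT)·N(d₂)
   = 80.6134·0.856593 − 54.0343·0.849241·0.534741 = 44.514612
B₀ = V₀ − E₀ = 80.6134 − 44.514612 = 36.098788

B0=36.0988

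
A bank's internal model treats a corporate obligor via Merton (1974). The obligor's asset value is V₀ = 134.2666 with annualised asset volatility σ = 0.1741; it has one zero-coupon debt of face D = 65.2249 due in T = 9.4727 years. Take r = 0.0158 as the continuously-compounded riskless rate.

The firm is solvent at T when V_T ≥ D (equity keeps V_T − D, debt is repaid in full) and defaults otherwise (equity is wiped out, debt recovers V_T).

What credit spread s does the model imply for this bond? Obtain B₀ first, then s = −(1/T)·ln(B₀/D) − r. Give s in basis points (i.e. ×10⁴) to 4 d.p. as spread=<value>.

d₁ = [ln(V₀/D) + (r + σ²/2)T] / (σ√T)
   = [ln(134.2666/65.2249) + (0.0158 + 0.5·0.1741²)·9.4727] / (0.1741·√9.4727)
   = [0.721986 + 0.293231] / 0.535841 = 1.894625
d₂ = d₁ − σ√T = 1.894625 − 0.535841 = 1.358785
N(d₁) = 0.970929,  N(d₂) = 0.912893,  e^(−rT) = 0.860993
E₀ = V₀·N(d₁) − D·e^(−rT)·N(d₂)
   = 134.2666·0.970929 − 65.2249·0.860993·0.912893 = 79.096931
B₀ = V₀ − E₀ = 134.2666 − 79.096931 = 55.169669
spread = −(1/T)·ln(B₀/D) − r = −(1/9.4727)·ln(55.169669/65.2249) − 0.0158 = 0.00187479
in basis points: 0.00187479 × 10⁴ = 18.7479 bp

spread=18.7479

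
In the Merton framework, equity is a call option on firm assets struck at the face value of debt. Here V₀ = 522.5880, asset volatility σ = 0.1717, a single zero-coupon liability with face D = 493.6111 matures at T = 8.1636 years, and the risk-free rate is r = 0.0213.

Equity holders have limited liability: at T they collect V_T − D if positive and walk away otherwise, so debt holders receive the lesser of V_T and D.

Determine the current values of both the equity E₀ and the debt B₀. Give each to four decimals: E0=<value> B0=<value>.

d₁ = [ln(V₀/D) + (r + σ²/2)T] / (σ√T)
   = [ln(522.5880/493.6111) + (0.0213 + 0.5·0.1717²)·8.1636] / (0.1717·√8.1636)
   = [0.057045 + 0.294220] / 0.490581 = 0.716018
d₂ = d₁ − σ√T = 0.716018 − 0.490581 = 0.225437
N(d₁) = 0.763010,  N(d₂) = 0.589180,  e^(−rT) = 0.840394
E₀ = V₀·N(d₁) − D·e^(−rT)·N(d₂)
   = 522.5880·0.763010 − 493.6111·0.840394·0.589180 = 154.331557
B₀ = V₀ − E₀ = 522.5880 − 154.331557 = 368.256443

E0=154.3316 B0=368.2564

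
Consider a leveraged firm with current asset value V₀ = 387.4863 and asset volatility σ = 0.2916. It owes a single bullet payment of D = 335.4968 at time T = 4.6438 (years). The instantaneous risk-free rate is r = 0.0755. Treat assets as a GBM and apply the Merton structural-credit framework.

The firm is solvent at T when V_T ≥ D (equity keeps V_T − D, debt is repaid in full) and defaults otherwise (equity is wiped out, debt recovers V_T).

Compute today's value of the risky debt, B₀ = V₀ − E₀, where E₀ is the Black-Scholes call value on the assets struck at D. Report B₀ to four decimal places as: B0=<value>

d₁ = [ln(V₀/D) + (r + σ²/2)T] / (σ√T)
   = [ln(387.4863/335.4968) + (0.0755 + 0.5·0.2916²)·4.6438] / (0.2916·√4.6438)
   = [0.144068 + 0.548039] / 0.628383 = 1.101411
d₂ = d₁ − σ√T = 1.101411 − 0.628383 = 0.473028
N(d₁) = 0.864641,  N(d₂) = 0.681903,  e^(−rT) = 0.704261
E₀ = V₀·N(d₁) − D·e^(−rT)·N(d₂)
   = 387.4863·0.864641 − 335.4968·0.704261·0.681903 = 173.918360
B₀ = V₀ − E₀ = 387.4863 − 173.918360 = 213.567940

B0=213.5679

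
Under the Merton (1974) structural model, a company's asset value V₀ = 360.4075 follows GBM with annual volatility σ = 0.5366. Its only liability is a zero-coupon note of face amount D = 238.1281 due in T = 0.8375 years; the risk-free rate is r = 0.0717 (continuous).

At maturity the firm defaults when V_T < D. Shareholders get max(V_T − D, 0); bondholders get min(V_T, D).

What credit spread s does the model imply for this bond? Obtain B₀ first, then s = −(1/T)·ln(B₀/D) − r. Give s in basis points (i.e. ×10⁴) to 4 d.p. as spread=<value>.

spread=666.0919

d₁ = [ln(V₀/D) + (r + σ²/2)T] / (σ√T)
   = [ln(360.4075/238.1281) + (0.0717 + 0.5·0.5366²)·0.8375] / (0.5366·√0.8375)
   = [0.414427 + 0.180623] / 0.491070 = 1.211743
d₂ = d₁ − σ√T = 1.211743 − 0.491070 = 0.720673
N(d₁) = 0.887195,  N(d₂) = 0.764445,  e^(−rT) = 0.941719
E₀ = V₀·N(d₁) − D·e^(−rT)·N(d₂)
   = 360.4075·0.887195 − 238.1281·0.941719·0.764445 = 148.325112
B₀ = V₀ − E₀ = 360.4075 − 148.325112 = 212.082388
spread = −(1/T)·ln(B₀/D) − r = −(1/0.8375)·ln(212.082388/238.1281) − 0.0717 = 0.06660919
in basis points: 0.06660919 × 10⁴ = 666.0919 bp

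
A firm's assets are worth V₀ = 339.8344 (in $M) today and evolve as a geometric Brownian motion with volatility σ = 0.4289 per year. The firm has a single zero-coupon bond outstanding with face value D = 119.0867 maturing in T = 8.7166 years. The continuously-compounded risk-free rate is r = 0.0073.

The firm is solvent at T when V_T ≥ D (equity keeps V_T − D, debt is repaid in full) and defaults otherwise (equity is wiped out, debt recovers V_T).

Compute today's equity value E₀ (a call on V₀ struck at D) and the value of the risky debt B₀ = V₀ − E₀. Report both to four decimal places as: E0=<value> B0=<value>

E0=250.9370 B0=88.8974

d₁ = [ln(V₀/D) + (r + σ²/2)T] / (σ√T)
   = [ln(339.8344/119.0867) + (0.0073 + 0.5·0.4289²)·8.7166] / (0.4289·√8.7166)
   = [1.048607 + 0.865363] / 1.266280 = 1.511491
d₂ = d₁ − σ√T = 1.511491 − 1.266280 = 0.245211
N(d₁) = 0.934668,  N(d₂) = 0.596854,  e^(−rT) = 0.938351
E₀ = V₀·N(d₁) − D·e^(−rT)·N(d₂)
   = 339.8344·0.934668 − 119.0867·0.938351·0.596854 = 250.936957
B₀ = V₀ − E₀ = 339.8344 − 250.936957 = 88.897443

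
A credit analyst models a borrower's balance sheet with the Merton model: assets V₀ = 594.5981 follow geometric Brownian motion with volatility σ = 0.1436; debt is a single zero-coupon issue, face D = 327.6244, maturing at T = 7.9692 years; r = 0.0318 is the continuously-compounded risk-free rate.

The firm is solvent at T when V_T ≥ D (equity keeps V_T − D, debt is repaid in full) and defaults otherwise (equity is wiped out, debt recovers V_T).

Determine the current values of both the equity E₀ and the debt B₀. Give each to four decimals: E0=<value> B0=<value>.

E0=341.3311 B0=253.2670

d₁ = [ln(V₀/D) + (r + σ²/2)T] / (σ√T)
   = [ln(594.5981/327.6244) + (0.0318 + 0.5·0.1436²)·7.9692] / (0.1436·√7.9692)
   = [0.596018 + 0.335587] / 0.405380 = 2.298105
d₂ = d₁ − σ√T = 2.298105 − 0.405380 = 1.892726
N(d₁) = 0.989222,  N(d₂) = 0.970803,  e^(−rT) = 0.776141
E₀ = V₀·N(d₁) − D·e^(−rT)·N(d₂)
   = 594.5981·0.989222 − 327.6244·0.776141·0.970803 = 341.331063
B₀ = V₀ − E₀ = 594.5981 − 341.331063 = 253.267037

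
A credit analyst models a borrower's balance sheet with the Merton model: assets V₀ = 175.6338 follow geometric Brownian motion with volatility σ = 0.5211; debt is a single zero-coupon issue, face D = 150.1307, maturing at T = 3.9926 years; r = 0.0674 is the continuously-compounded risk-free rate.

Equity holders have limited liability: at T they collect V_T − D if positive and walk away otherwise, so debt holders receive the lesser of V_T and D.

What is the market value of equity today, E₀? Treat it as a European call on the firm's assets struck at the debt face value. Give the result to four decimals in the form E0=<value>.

d₁ = [ln(V₀/D) + (r + σ²/2)T] / (σ√T)
   = [ln(175.6338/150.1307) + (0.0674 + 0.5·0.5211²)·3.9926] / (0.5211·√3.9926)
   = [0.156895 + 0.811187] / 1.041236 = 0.929743
d₂ = d₁ − σ√T = 0.929743 − 1.041236 = -0.111492
N(d₁) = 0.823748,  N(d₂) = 0.455613,  e^(−rT) = 0.764066
E₀ = V₀·N(d₁) − D·e^(−rT)·N(d₂)
   = 175.6338·0.823748 − 150.1307·0.764066·0.455613 = 92.414736

E0=92.4147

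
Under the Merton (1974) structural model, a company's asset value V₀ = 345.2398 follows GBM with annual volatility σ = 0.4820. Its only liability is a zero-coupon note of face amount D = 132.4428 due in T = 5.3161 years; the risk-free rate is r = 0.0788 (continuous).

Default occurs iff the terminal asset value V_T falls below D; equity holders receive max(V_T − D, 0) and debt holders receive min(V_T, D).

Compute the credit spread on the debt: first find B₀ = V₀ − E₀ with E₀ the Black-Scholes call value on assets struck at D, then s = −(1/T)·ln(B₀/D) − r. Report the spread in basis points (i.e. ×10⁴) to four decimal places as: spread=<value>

spread=204.7438

d₁ = [ln(V₀/D) + (r + σ²/2)T] / (σ√T)
   = [ln(345.2398/132.4428) + (0.0788 + 0.5·0.4820²)·5.3161] / (0.4820·√5.3161)
   = [0.958088 + 1.036437] / 1.111331 = 1.794717
d₂ = d₁ − σ√T = 1.794717 − 1.111331 = 0.683386
N(d₁) = 0.963651,  N(d₂) = 0.752818,  e^(−rT) = 0.657764
E₀ = V₀·N(d₁) − D·e^(−rT)·N(d₂)
   = 345.2398·0.963651 − 132.4428·0.657764·0.752818 = 267.107909
B₀ = V₀ − E₀ = 345.2398 − 267.107909 = 78.131891
spread = −(1/T)·ln(B₀/D) − r = −(1/5.3161)·ln(78.131891/132.4428) − 0.0788 = 0.02047438
in basis points: 0.02047438 × 10⁴ = 204.7438 bp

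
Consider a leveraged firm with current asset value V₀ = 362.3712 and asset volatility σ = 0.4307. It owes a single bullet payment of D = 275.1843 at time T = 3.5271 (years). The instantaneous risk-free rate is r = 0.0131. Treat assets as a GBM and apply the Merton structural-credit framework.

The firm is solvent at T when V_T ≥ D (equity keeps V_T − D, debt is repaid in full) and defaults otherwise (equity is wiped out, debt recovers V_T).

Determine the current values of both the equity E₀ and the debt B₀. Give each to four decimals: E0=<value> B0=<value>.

d₁ = [ln(V₀/D) + (r + σ²/2)T] / (σ√T)
   = [ln(362.3712/275.1843) + (0.0131 + 0.5·0.4307²)·3.5271] / (0.4307·√3.5271)
   = [0.275228 + 0.373348] / 0.808879 = 0.801820
d₂ = d₁ − σ√T = 0.801820 − 0.808879 = -0.007059
N(d₁) = 0.788672,  N(d₂) = 0.497184,  e^(−rT) = 0.954846
E₀ = V₀·N(d₁) − D·e^(−rT)·N(d₂)
   = 362.3712·0.788672 − 275.1843·0.954846·0.497184 = 155.152478
B₀ = V₀ − E₀ = 362.3712 − 155.152478 = 207.218722

E0=155.1525 B0=207.2187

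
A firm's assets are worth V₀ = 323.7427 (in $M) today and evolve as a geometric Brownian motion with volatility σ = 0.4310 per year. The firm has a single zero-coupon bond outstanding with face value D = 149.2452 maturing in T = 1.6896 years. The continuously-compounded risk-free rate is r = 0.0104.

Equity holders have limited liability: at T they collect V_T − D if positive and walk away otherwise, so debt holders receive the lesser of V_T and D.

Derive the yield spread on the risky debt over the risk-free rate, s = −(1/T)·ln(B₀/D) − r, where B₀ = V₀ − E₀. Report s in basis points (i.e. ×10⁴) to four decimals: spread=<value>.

d₁ = [ln(V₀/D) + (r + σ²/2)T] / (σ√T)
   = [ln(323.7427/149.2452) + (0.0104 + 0.5·0.4310²)·1.6896] / (0.4310·√1.6896)
   = [0.774358 + 0.174503] / 0.560234 = 1.693688
d₂ = d₁ − σ√T = 1.693688 − 0.560234 = 1.133455
N(d₁) = 0.954838,  N(d₂) = 0.871488,  e^(−rT) = 0.982582
E₀ = V₀·N(d₁) − D·e^(−rT)·N(d₂)
   = 323.7427·0.954838 − 149.2452·0.982582·0.871488 = 181.321826
B₀ = V₀ − E₀ = 323.7427 − 181.321826 = 142.420874
spread = −(1/T)·ln(B₀/D) − r = −(1/1.6896)·ln(142.420874/149.2452) − 0.0104 = 0.01730124
in basis points: 0.01730124 × 10⁴ = 173.0124 bp

spread=173.0124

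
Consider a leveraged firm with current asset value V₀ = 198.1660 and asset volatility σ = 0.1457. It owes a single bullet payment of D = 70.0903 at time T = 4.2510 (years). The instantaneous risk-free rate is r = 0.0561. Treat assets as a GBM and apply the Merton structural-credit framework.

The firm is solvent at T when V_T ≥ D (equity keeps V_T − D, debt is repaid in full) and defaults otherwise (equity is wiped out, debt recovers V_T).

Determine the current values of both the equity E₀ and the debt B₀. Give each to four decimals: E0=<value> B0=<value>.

d₁ = [ln(V₀/D) + (r + σ²/2)T] / (σ√T)
   = [ln(198.1660/70.0903) + (0.0561 + 0.5·0.1457²)·4.2510] / (0.1457·√4.2510)
   = [1.039321 + 0.283602] / 0.300404 = 4.403819
d₂ = d₁ − σ√T = 4.403819 − 0.300404 = 4.103415
N(d₁) = 0.999995,  N(d₂) = 0.999980,  e^(−rT) = 0.787824
E₀ = V₀·N(d₁) − D·e^(−rT)·N(d₂)
   = 198.1660·0.999995 − 70.0903·0.787824·0.999980 = 142.947279
B₀ = V₀ − E₀ = 198.1660 − 142.947279 = 55.218721

E0=142.9473 B0=55.2187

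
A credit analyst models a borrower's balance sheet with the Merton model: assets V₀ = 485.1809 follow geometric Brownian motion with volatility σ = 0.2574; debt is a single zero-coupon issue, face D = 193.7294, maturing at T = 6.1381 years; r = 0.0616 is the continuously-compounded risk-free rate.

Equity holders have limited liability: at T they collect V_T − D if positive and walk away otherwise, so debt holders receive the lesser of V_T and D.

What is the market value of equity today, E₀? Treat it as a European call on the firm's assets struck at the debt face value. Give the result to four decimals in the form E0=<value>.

E0=353.6552

d₁ = [ln(V₀/D) + (r + σ²/2)T] / (σ√T)
   = [ln(485.1809/193.7294) + (0.0616 + 0.5·0.2574²)·6.1381] / (0.2574·√6.1381)
   = [0.918059 + 0.581446] / 0.637713 = 2.351379
d₂ = d₁ − σ√T = 2.351379 − 0.637713 = 1.713665
N(d₁) = 0.990648,  N(d₂) = 0.956705,  e^(−rT) = 0.685157
E₀ = V₀·N(d₁) − D·e^(−rT)·N(d₂)
   = 485.1809·0.990648 − 193.7294·0.685157·0.956705 = 353.655176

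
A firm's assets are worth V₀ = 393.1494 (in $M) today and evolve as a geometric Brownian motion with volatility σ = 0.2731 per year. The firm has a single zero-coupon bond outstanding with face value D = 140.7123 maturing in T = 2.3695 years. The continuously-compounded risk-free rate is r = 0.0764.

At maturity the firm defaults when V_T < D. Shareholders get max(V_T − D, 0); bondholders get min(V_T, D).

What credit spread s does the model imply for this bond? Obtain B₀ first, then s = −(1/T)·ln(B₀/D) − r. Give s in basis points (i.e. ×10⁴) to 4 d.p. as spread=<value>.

spread=1.8823

d₁ = [ln(V₀/D) + (r + σ²/2)T] / (σ√T)
   = [ln(393.1494/140.7123) + (0.0764 + 0.5·0.2731²)·2.3695] / (0.2731·√2.3695)
   = [1.027472 + 0.269393] / 0.420388 = 3.084926
d₂ = d₁ − σ√T = 3.084926 − 0.420388 = 2.664538
N(d₁) = 0.998982,  N(d₂) = 0.996145,  e^(−rT) = 0.834410
E₀ = V₀·N(d₁) − D·e^(−rT)·N(d₂)
   = 393.1494·0.998982 − 140.7123·0.834410·0.996145 = 275.789937
B₀ = V₀ − E₀ = 393.1494 − 275.789937 = 117.359463
spread = −(1/T)·ln(B₀/D) − r = −(1/2.3695)·ln(117.359463/140.7123) − 0.0764 = 0.00018823
in basis points: 0.00018823 × 10⁴ = 1.8823 bp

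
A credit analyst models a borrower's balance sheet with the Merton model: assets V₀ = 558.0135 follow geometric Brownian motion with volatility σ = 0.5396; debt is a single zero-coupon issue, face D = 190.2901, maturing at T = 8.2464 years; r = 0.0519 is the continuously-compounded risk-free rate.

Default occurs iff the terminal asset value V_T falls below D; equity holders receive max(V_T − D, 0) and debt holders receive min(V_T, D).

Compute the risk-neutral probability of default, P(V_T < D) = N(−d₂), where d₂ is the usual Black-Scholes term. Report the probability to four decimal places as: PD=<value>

d₁ = [ln(V₀/D) + (r + σ²/2)T] / (σ√T)
   = [ln(558.0135/190.2901) + (0.0519 + 0.5·0.5396²)·8.2464] / (0.5396·√8.2464)
   = [1.075833 + 1.628533] / 1.549545 = 1.745265
d₂ = d₁ − σ√T = 1.745265 − 1.549545 = 0.195720
risk-neutral PD = N(−d₂) = N(-0.195720) = 0.422415

PD=0.4224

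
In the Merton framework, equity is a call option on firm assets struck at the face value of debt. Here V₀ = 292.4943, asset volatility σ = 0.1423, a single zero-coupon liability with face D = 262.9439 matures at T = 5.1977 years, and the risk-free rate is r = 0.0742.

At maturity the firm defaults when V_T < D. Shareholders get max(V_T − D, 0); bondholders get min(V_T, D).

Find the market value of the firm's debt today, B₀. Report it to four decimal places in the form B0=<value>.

B0=176.7294

d₁ = [ln(V₀/D) + (r + σ²/2)T] / (σ√T)
   = [ln(292.4943/262.9439) + (0.0742 + 0.5·0.1423²)·5.1977] / (0.1423·√5.1977)
   = [0.106504 + 0.438294] / 0.324422 = 1.679289
d₂ = d₁ − σ√T = 1.679289 − 0.324422 = 1.354867
N(d₁) = 0.953452,  N(d₂) = 0.912270,  e^(−rT) = 0.679995
E₀ = V₀·N(d₁) − D·e^(−rT)·N(d₂)
   = 292.4943·0.953452 − 262.9439·0.679995·0.912270 = 115.764866
B₀ = V₀ − E₀ = 292.4943 − 115.764866 = 176.729434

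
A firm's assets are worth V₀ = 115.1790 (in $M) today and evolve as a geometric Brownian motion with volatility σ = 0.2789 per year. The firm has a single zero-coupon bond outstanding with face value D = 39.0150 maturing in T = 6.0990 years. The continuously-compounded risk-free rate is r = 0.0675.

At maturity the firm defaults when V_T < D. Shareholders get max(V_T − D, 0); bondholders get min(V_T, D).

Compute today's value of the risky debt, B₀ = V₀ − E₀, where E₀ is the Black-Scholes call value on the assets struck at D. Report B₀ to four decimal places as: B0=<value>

B0=25.6578

d₁ = [ln(V₀/D) + (r + σ²/2)T] / (σ√T)
   = [ln(115.1790/39.0150) + (0.0675 + 0.5·0.2789²)·6.0990] / (0.2789·√6.0990)
   = [1.082541 + 0.648888] / 0.688776 = 2.513779
d₂ = d₁ − σ√T = 2.513779 − 0.688776 = 1.825003
N(d₁) = 0.994028,  N(d₂) = 0.966000,  e^(−rT) = 0.662535
E₀ = V₀·N(d₁) − D·e^(−rT)·N(d₂)
   = 115.1790·0.994028 − 39.0150·0.662535·0.966000 = 89.521199
B₀ = V₀ − E₀ = 115.1790 − 89.521199 = 25.657801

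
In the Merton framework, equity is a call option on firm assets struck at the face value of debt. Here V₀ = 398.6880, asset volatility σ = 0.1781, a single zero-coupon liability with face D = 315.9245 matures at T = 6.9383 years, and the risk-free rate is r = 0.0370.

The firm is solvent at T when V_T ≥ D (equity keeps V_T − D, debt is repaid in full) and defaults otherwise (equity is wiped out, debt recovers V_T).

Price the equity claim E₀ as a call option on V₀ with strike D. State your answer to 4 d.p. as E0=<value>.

d₁ = [ln(V₀/D) + (r + σ²/2)T] / (σ√T)
   = [ln(398.6880/315.9245) + (0.0370 + 0.5·0.1781²)·6.9383] / (0.1781·√6.9383)
   = [0.232676 + 0.366757] / 0.469127 = 1.277763
d₂ = d₁ − σ√T = 1.277763 − 0.469127 = 0.808636
N(d₁) = 0.899333,  N(d₂) = 0.790638,  e^(−rT) = 0.773587
E₀ = V₀·N(d₁) − D·e^(−rT)·N(d₂)
   = 398.6880·0.899333 − 315.9245·0.773587·0.790638 = 165.325493

E0=165.3255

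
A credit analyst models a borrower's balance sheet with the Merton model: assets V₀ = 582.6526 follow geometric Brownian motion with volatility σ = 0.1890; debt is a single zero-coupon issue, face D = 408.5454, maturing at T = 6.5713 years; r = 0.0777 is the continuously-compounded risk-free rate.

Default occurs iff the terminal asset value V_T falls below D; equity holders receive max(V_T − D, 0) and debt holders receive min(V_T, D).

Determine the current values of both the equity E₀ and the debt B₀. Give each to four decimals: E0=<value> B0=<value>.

d₁ = [ln(V₀/D) + (r + σ²/2)T] / (σ√T)
   = [ln(582.6526/408.5454) + (0.0777 + 0.5·0.1890²)·6.5713] / (0.1890·√6.5713)
   = [0.354988 + 0.627957] / 0.484493 = 2.028811
d₂ = d₁ − σ√T = 2.028811 − 0.484493 = 1.544318
N(d₁) = 0.978761,  N(d₂) = 0.938744,  e^(−rT) = 0.600141
E₀ = V₀·N(d₁) − D·e^(−rT)·N(d₂)
   = 582.6526·0.978761 − 408.5454·0.600141·0.938744 = 340.111739
B₀ = V₀ − E₀ = 582.6526 − 340.111739 = 242.540861

E0=340.1117 B0=242.5409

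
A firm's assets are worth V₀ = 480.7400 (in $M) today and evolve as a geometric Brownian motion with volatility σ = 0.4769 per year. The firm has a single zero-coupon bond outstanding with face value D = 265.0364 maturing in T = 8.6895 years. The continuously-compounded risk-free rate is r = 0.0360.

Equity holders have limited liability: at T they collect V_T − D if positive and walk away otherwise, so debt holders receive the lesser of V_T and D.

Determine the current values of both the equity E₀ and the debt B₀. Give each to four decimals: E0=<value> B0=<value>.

E0=345.5827 B0=135.1573

d₁ = [ln(V₀/D) + (r + σ²/2)T] / (σ√T)
   = [ln(480.7400/265.0364) + (0.0360 + 0.5·0.4769²)·8.6895] / (0.4769·√8.6895)
   = [0.595459 + 1.300964] / 1.405804 = 1.348996
d₂ = d₁ − σ√T = 1.348996 − 1.405804 = -0.056808
N(d₁) = 0.911331,  N(d₂) = 0.477349,  e^(−rT) = 0.731380
E₀ = V₀·N(d₁) − D·e^(−rT)·N(d₂)
   = 480.7400·0.911331 − 265.0364·0.731380·0.477349 = 345.582727
B₀ = V₀ − E₀ = 480.7400 − 345.582727 = 135.157273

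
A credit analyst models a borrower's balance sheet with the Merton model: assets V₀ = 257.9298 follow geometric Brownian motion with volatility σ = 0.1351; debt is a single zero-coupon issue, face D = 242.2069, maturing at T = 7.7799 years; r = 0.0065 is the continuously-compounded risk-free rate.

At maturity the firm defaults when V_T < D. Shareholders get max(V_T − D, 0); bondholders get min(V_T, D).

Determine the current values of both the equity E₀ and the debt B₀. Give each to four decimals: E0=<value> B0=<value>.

d₁ = [ln(V₀/D) + (r + σ²/2)T] / (σ√T)
   = [ln(257.9298/242.2069) + (0.0065 + 0.5·0.1351²)·7.7799] / (0.1351·√7.7799)
   = [0.062895 + 0.121569] / 0.376827 = 0.489518
d₂ = d₁ − σ√T = 0.489518 − 0.376827 = 0.112691
N(d₁) = 0.687763,  N(d₂) = 0.544862,  e^(−rT) = 0.950688
E₀ = V₀·N(d₁) − D·e^(−rT)·N(d₂)
   = 257.9298·0.687763 − 242.2069·0.950688·0.544862 = 51.932753
B₀ = V₀ − E₀ = 257.9298 − 51.932753 = 205.997047

E0=51.9328 B0=205.9970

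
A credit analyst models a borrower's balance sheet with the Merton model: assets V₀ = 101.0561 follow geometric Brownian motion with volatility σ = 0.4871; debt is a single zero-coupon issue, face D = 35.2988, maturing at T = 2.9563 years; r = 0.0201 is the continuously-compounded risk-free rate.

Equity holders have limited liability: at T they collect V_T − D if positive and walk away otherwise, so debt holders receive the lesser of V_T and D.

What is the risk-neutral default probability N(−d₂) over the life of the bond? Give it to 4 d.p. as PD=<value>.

d₁ = [ln(V₀/D) + (r + σ²/2)T] / (σ√T)
   = [ln(101.0561/35.2988) + (0.0201 + 0.5·0.4871²)·2.9563] / (0.4871·√2.9563)
   = [1.051827 + 0.410137] / 0.837515 = 1.745598
d₂ = d₁ − σ√T = 1.745598 − 0.837515 = 0.908083
risk-neutral PD = N(−d₂) = N(-0.908083) = 0.181917

PD=0.1819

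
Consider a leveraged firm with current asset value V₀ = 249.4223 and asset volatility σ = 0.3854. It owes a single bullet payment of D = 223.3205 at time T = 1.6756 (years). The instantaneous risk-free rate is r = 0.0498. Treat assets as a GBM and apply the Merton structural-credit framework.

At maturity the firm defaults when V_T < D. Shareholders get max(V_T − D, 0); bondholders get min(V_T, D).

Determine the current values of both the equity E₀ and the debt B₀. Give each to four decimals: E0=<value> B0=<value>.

E0=70.0529 B0=179.3694

d₁ = [ln(V₀/D) + (r + σ²/2)T] / (σ√T)
   = [ln(249.4223/223.3205) + (0.0498 + 0.5·0.3854²)·1.6756] / (0.3854·√1.6756)
   = [0.110539 + 0.207886] / 0.498881 = 0.638279
d₂ = d₁ − σ√T = 0.638279 − 0.498881 = 0.139399
N(d₁) = 0.738354,  N(d₂) = 0.555432,  e^(−rT) = 0.919942
E₀ = V₀·N(d₁) − D·e^(−rT)·N(d₂)
   = 249.4223·0.738354 − 223.3205·0.919942·0.555432 = 70.052916
B₀ = V₀ − E₀ = 249.4223 − 70.052916 = 179.369384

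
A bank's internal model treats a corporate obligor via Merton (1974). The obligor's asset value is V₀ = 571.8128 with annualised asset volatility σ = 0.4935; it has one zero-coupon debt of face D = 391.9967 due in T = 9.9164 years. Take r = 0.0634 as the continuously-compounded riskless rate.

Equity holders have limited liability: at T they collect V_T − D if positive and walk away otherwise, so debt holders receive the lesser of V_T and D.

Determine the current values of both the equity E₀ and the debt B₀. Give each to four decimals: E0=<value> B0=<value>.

E0=433.9477 B0=137.8651

d₁ = [ln(V₀/D) + (r + σ²/2)T] / (σ√T)
   = [ln(571.8128/391.9967) + (0.0634 + 0.5·0.4935²)·9.9164] / (0.4935·√9.9164)
   = [0.377558 + 1.836231] / 1.554047 = 1.424532
d₂ = d₁ − σ√T = 1.424532 − 1.554047 = -0.129515
N(d₁) = 0.922854,  N(d₂) = 0.448475,  e^(−rT) = 0.533285
E₀ = V₀·N(d₁) − D·e^(−rT)·N(d₂)
   = 571.8128·0.922854 − 391.9967·0.533285·0.448475 = 433.947727
B₀ = V₀ − E₀ = 571.8128 − 433.947727 = 137.865073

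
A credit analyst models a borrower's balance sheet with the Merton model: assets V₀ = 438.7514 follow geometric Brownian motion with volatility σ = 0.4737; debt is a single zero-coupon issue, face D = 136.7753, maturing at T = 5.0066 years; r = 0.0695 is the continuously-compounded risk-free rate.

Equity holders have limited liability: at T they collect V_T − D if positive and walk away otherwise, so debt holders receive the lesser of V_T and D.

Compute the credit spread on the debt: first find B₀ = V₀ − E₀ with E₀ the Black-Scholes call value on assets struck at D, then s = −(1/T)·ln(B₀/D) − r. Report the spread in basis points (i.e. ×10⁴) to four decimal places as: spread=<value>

spread=145.9794

d₁ = [ln(V₀/D) + (r + σ²/2)T] / (σ√T)
   = [ln(438.7514/136.7753) + (0.0695 + 0.5·0.4737²)·5.0066] / (0.4737·√5.0066)
   = [1.165594 + 0.909678] / 1.059924 = 1.957944
d₂ = d₁ − σ√T = 1.957944 − 1.059924 = 0.898019
N(d₁) = 0.974882,  N(d₂) = 0.815412,  e^(−rT) = 0.706128
E₀ = V₀·N(d₁) − D·e^(−rT)·N(d₂)
   = 438.7514·0.974882 − 136.7753·0.706128·0.815412 = 348.977463
B₀ = V₀ − E₀ = 438.7514 − 348.977463 = 89.773937
spread = −(1/T)·ln(B₀/D) − r = −(1/5.0066)·ln(89.773937/136.7753) − 0.0695 = 0.01459794
in basis points: 0.01459794 × 10⁴ = 145.9794 bp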